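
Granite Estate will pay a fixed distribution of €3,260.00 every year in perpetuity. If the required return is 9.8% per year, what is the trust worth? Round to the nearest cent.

€33265.31

Level perpetuity: PV = C / r = €3,260.00 / 0.098 = €33,265.31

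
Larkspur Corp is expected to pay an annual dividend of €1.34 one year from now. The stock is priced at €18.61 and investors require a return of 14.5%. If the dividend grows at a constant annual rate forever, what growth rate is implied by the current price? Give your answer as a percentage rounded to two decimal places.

7.30%

P = D₁/(r−g) ⇒ g = r − D₁/P = 0.145 − €1.34/€18.61 = 0.072996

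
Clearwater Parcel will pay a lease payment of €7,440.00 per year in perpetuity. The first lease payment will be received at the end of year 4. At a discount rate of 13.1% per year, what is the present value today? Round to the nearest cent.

Value at end of year 3: C / r = €7,440.00 / 0.131 = €56,793.8931
Discount to today: PV = €56,793.8931 / (1 + 0.131)^3 = €56,793.8931 / 1.446731 = €39,256.70

€39256.70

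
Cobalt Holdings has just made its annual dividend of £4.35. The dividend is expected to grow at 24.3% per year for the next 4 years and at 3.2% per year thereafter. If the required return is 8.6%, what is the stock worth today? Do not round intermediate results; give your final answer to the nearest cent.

D_1 = 5.40705
D_2 = 6.72096
D_3 = 8.35416
D_4 = 10.38422
Terminal value at year 4: TV = D_4×(1+g_2)/(r−g_2) = 10.71651/0.054 = 198.45393
P_0 = D_1/(1+r)^1 + D_2/(1+r)^2 + D_3/(1+r)^3 + D_4/(1+r)^4 + TV/(1+r)^4
    = 4.97887 + 5.69865 + 6.52249 + 7.46542 + 142.67254 = 167.33797

£167.34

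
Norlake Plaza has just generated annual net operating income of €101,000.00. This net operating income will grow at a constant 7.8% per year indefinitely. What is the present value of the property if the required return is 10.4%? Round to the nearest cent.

€4187615.38

D₁ = D₀ × (1 + g) = €101,000.00 × 1.078 = €108,878.0000
Growing perpetuity: P = D₁ / (r − g) = €108,878.0000 / (0.104 − 0.078) = €4,187,615.38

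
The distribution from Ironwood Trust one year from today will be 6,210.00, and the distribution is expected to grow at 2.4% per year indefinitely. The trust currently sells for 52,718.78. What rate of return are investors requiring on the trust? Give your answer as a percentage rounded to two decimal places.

14.18%

P = D₁/(r − g) ⇒ r = D₁/P + g = 6,210.0000/52,718.78 + 0.024 = 0.117795 + 0.024 = 0.141795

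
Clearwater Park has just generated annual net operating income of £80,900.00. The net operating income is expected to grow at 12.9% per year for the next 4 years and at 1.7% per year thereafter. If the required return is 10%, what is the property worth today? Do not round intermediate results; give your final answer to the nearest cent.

£1445507.35

D_1 = 91336.10000
D_2 = 103118.45690
D_3 = 116420.73784
D_4 = 131439.01302
Terminal value at year 4: TV = D_4×(1+g_2)/(r−g_2) = 133673.47624/0.083 = 1610523.81015
P_0 = D_1/(1+r)^1 + D_2/(1+r)^2 + D_3/(1+r)^3 + D_4/(1+r)^4 + TV/(1+r)^4
    = 83032.81818 + 85221.86521 + 87468.62347 + 89774.61445 + 1100009.43252 = 1445507.35383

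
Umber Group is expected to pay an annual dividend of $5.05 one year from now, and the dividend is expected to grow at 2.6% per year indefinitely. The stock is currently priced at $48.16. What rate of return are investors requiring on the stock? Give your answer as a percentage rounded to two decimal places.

13.09%

P = D₁/(r − g) ⇒ r = D₁/P + g = $5.0500/$48.16 + 0.026 = 0.104859 + 0.026 = 0.130859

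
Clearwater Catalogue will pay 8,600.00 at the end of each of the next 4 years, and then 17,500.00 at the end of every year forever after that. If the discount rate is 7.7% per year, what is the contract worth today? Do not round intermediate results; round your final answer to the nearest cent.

197596.88

PV of 4-year annuity: 8,600.00 × [1 − (1+0.077)^−4] / 0.077 = 28675.54033
Perpetuity value at year 4: 17,500.00 / 0.077 = 227272.72727
PV of perpetuity: 227272.72727 / (1+0.077)^4 = 168921.33706
Total PV = 28675.54033 + 168921.33706 = 197596.87739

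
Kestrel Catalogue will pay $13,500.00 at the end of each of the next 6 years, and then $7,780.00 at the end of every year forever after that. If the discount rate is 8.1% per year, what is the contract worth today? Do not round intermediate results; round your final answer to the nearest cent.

PV of 6-year annuity: $13,500.00 × [1 − (1+0.081)^−6] / 0.081 = 62219.99963
Perpetuity value at year 6: $7,780.00 / 0.081 = 96049.38272
PV of perpetuity: 96049.38272 / (1+0.081)^6 = 60192.22737
Total PV = 62219.99963 + 60192.22737 = 122412.22700

$122412.23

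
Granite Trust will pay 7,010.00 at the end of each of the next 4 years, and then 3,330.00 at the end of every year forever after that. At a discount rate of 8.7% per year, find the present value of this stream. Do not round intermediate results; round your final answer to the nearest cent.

PV of 4-year annuity: 7,010.00 × [1 − (1+0.087)^−4] / 0.087 = 22860.79053
Perpetuity value at year 4: 3,330.00 / 0.087 = 38275.86207
PV of perpetuity: 38275.86207 / (1+0.087)^4 = 27416.17127
Total PV = 22860.79053 + 27416.17127 = 50276.96181

50276.96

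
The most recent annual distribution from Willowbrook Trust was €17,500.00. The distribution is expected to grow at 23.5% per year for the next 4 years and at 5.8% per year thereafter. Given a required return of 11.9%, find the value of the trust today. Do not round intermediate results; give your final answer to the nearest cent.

€540462.16

D_1 = 21612.50000
D_2 = 26691.43750
D_3 = 32963.92531
D_4 = 40710.44776
Terminal value at year 4: TV = D_4×(1+g_2)/(r−g_2) = 43071.65373/0.061 = 706092.68412
P_0 = D_1/(1+r)^1 + D_2/(1+r)^2 + D_3/(1+r)^3 + D_4/(1+r)^4 + TV/(1+r)^4
    = 19314.11975 + 21316.29838 + 23526.03083 + 25964.83296 + 450340.87327 = 540462.15520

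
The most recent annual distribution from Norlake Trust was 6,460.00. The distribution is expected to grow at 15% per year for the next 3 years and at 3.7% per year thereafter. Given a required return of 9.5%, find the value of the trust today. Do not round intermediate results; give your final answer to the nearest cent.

155186.18

D_1 = 7429.00000
D_2 = 8543.35000
D_3 = 9824.85250
Terminal value at year 3: TV = D_3×(1+g_2)/(r−g_2) = 10188.37204/0.058 = 175661.58694
P_0 = D_1/(1+r)^1 + D_2/(1+r)^2 + D_3/(1+r)^3 + TV/(1+r)^3
    = 6784.47489 + 7125.24760 + 7483.13675 + 133793.32423 = 155186.18346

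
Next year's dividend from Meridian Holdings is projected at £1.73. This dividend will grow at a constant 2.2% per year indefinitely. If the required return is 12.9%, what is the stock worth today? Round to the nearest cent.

£16.17

Growing perpetuity: P = D₁ / (r − g) = £1.7300 / (0.129 − 0.022) = £16.17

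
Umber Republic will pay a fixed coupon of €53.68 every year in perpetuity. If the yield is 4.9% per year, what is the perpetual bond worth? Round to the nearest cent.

Level perpetuity: PV = C / r = €53.68 / 0.049 = €1,095.51

€1095.51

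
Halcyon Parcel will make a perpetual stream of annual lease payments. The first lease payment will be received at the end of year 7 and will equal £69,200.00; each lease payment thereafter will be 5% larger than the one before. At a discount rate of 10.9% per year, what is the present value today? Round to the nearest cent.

£630470.55

Value at end of year 6: C₁ / (r − g) = £69,200.00 / (0.109 − 0.05) = £1,172,881.3559
Discount to today: PV = £1,172,881.3559 / (1 + 0.109)^6 = £1,172,881.3559 / 1.860327 = £630,470.55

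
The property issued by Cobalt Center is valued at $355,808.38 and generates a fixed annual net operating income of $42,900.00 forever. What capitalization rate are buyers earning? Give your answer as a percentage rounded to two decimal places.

P = C/r ⇒ r = C/P = $42,900.00/$355,808.38 = 0.120571

12.06%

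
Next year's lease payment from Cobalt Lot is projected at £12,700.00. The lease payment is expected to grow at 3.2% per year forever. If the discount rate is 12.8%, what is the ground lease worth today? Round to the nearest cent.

Growing perpetuity: P = D₁ / (r − g) = £12,700.0000 / (0.128 − 0.032) = £132,291.67

£132291.67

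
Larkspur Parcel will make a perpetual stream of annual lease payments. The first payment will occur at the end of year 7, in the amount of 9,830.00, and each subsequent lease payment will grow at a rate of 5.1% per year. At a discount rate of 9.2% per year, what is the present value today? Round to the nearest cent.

Value at end of year 6: C₁ / (r − g) = 9,830.00 / (0.092 − 0.051) = 239,756.0976
Discount to today: PV = 239,756.0976 / (1 + 0.092)^6 = 239,756.0976 / 1.695649 = 141,394.93

141394.93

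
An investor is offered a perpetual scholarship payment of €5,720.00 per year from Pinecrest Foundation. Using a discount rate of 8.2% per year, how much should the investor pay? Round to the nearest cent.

Level perpetuity: PV = C / r = €5,720.00 / 0.082 = €69,756.10

€69756.10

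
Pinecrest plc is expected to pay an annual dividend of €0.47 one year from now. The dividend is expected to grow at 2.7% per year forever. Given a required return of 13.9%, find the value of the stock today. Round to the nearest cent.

€4.20

Growing perpetuity: P = D₁ / (r − g) = €0.4700 / (0.139 − 0.027) = €4.20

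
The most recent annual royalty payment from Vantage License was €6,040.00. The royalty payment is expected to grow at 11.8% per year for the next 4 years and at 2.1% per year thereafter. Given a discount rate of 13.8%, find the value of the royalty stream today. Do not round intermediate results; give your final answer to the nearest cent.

D_1 = 6752.72000
D_2 = 7549.54096
D_3 = 8440.38679
D_4 = 9436.35243
Terminal value at year 4: TV = D_4×(1+g_2)/(r−g_2) = 9634.51584/0.117 = 82346.28920
P_0 = D_1/(1+r)^1 + D_2/(1+r)^2 + D_3/(1+r)^3 + D_4/(1+r)^4 + TV/(1+r)^4
    = 5933.84886 + 5829.56329 + 5727.11051 + 5626.45830 + 49099.26432 = 72216.24528

€72216.25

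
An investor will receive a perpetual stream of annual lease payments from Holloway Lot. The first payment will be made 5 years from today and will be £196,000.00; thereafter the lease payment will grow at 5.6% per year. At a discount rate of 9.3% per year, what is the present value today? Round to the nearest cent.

Value at end of year 4: C₁ / (r − g) = £196,000.00 / (0.093 − 0.056) = £5,297,297.2973
Discount to today: PV = £5,297,297.2973 / (1 + 0.093)^4 = £5,297,297.2973 / 1.427186 = £3,711,707.12

£3711707.12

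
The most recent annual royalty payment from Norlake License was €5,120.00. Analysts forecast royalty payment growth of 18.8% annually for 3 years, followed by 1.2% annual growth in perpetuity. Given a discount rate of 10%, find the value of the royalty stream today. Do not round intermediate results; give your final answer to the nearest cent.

€92123.14

D_1 = 6082.56000
D_2 = 7226.08128
D_3 = 8584.58456
Terminal value at year 3: TV = D_3×(1+g_2)/(r−g_2) = 8687.59958/0.088 = 98722.72245
P_0 = D_1/(1+r)^1 + D_2/(1+r)^2 + D_3/(1+r)^3 + TV/(1+r)^3
    = 5529.60000 + 5971.96800 + 6449.72544 + 74171.84256 = 92123.13600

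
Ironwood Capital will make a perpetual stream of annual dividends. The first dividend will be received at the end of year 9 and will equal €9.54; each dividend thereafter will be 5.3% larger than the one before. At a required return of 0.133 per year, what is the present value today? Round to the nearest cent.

€43.92

Value at end of year 8: C₁ / (r − g) = €9.54 / (0.133 − 0.053) = €119.2500
Discount to today: PV = €119.2500 / (1 + 0.133)^8 = €119.2500 / 2.715434 = €43.92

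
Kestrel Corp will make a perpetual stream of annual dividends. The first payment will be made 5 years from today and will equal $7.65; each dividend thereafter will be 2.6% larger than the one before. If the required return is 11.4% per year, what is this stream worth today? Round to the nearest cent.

$56.45

Value at end of year 4: C₁ / (r − g) = $7.65 / (0.114 − 0.026) = $86.9318
Discount to today: PV = $86.9318 / (1 + 0.114)^4 = $86.9318 / 1.540071 = $56.45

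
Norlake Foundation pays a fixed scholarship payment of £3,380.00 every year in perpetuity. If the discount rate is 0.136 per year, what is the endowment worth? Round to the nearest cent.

£24852.94

Level perpetuity: PV = C / r = £3,380.00 / 0.136 = £24,852.94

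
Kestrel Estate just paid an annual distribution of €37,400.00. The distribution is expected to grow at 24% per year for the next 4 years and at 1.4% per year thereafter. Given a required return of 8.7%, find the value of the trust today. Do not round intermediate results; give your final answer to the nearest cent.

€1089929.76

D_1 = 46376.00000
D_2 = 57506.24000
D_3 = 71307.73760
D_4 = 88421.59462
Terminal value at year 4: TV = D_4×(1+g_2)/(r−g_2) = 89659.49695/0.073 = 1228212.28697
P_0 = D_1/(1+r)^1 + D_2/(1+r)^2 + D_3/(1+r)^3 + D_4/(1+r)^4 + TV/(1+r)^4
    = 42664.21343 + 48669.38791 + 55519.81693 + 63334.47378 + 879741.86863 = 1089929.76067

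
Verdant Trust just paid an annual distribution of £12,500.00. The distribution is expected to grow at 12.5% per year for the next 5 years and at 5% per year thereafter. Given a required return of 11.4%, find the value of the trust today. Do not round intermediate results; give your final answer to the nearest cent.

£279781.10

D_1 = 14062.50000
D_2 = 15820.31250
D_3 = 17797.85156
D_4 = 20022.58301
D_5 = 22525.40588
Terminal value at year 5: TV = D_5×(1+g_2)/(r−g_2) = 23651.67618/0.064 = 369557.44028
P_0 = D_1/(1+r)^1 + D_2/(1+r)^2 + D_3/(1+r)^3 + D_4/(1+r)^4 + D_5/(1+r)^5 + TV/(1+r)^5
    = 12623.42908 + 12748.07695 + 12873.95563 + 13001.07727 + 13129.45415 + 215405.10722 = 279781.10030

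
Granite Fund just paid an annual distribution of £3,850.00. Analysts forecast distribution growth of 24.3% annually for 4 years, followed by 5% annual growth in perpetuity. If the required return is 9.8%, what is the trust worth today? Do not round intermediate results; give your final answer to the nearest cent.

D_1 = 4785.55000
D_2 = 5948.43865
D_3 = 7393.90924
D_4 = 9190.62919
Terminal value at year 4: TV = D_4×(1+g_2)/(r−g_2) = 9650.16065/0.048 = 201045.01348
P_0 = D_1/(1+r)^1 + D_2/(1+r)^2 + D_3/(1+r)^3 + D_4/(1+r)^4 + TV/(1+r)^4
    = 4358.42441 + 4933.99047 + 5585.56481 + 6323.18493 + 138319.67037 = 159520.83499

£159520.83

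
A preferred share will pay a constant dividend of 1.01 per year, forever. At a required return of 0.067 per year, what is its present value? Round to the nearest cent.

Level perpetuity: PV = C / r = 1.01 / 0.067 = 15.07

15.07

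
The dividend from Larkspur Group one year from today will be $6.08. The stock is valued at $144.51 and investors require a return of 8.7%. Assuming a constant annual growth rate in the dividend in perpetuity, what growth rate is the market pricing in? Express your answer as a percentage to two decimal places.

4.49%

P = D₁/(r−g) ⇒ g = r − D₁/P = 0.087 − $6.08/$144.51 = 0.044927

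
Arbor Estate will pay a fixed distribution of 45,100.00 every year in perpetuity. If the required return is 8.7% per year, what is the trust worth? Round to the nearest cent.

Level perpetuity: PV = C / r = 45,100.00 / 0.087 = 518,390.80

518390.80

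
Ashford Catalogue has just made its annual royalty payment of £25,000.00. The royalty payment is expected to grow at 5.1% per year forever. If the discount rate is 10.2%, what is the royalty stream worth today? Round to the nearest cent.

D₁ = D₀ × (1 + g) = £25,000.00 × 1.051 = £26,275.0000
Growing perpetuity: P = D₁ / (r − g) = £26,275.0000 / (0.102 − 0.051) = £515,196.08

£515196.08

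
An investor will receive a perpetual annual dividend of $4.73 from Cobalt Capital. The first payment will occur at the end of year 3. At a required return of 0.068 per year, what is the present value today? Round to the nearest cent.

Value at end of year 2: C / r = $4.73 / 0.068 = $69.5588
Discount to today: PV = $69.5588 / (1 + 0.068)^2 = $69.5588 / 1.140624 = $60.98

$60.98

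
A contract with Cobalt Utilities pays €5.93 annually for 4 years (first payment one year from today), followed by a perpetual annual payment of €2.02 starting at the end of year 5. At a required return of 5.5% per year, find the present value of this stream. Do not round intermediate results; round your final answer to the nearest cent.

€50.43

PV of 4-year annuity: €5.93 × [1 − (1+0.055)^−4] / 0.055 = 20.78554
Perpetuity value at year 4: €2.02 / 0.055 = 36.72727
PV of perpetuity: 36.72727 / (1+0.055)^4 = 29.64687
Total PV = 20.78554 + 29.64687 = 50.43241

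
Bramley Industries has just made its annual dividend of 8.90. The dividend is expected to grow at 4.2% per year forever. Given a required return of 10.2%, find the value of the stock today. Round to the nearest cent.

154.56

D₁ = D₀ × (1 + g) = 8.90 × 1.042 = 9.2738
Growing perpetuity: P = D₁ / (r − g) = 9.2738 / (0.102 − 0.042) = 154.56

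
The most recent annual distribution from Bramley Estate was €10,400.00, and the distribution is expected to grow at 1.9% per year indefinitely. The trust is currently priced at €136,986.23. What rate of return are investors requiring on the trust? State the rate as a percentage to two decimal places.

D₁ = €10,400.00 × 1.019 = €10,597.6000
P = D₁/(r − g) ⇒ r = D₁/P + g = €10,597.6000/€136,986.23 + 0.019 = 0.077363 + 0.019 = 0.096363

9.64%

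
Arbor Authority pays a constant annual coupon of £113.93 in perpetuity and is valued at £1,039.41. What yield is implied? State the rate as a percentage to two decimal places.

P = C/r ⇒ r = C/P = £113.93/£1,039.41 = 0.109610

10.96%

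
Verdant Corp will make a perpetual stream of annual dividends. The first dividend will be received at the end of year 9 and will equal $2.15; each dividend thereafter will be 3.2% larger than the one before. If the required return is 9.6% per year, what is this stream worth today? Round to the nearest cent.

$16.14

Value at end of year 8: C₁ / (r − g) = $2.15 / (0.096 − 0.032) = $33.5938
Discount to today: PV = $33.5938 / (1 + 0.096)^8 = $33.5938 / 2.082018 = $16.14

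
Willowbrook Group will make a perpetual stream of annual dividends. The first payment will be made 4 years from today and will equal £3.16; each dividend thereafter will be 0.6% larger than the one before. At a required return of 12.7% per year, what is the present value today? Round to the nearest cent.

£18.24

Value at end of year 3: C₁ / (r − g) = £3.16 / (0.127 − 0.006) = £26.1157
Discount to today: PV = £26.1157 / (1 + 0.127)^3 = £26.1157 / 1.431435 = £18.24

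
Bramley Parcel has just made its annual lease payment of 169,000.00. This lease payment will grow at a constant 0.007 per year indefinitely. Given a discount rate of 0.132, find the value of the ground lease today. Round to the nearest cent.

1361464.00

D₁ = D₀ × (1 + g) = 169,000.00 × 1.007 = 170,183.0000
Growing perpetuity: P = D₁ / (r − g) = 170,183.0000 / (0.132 − 0.007) = 1,361,464.00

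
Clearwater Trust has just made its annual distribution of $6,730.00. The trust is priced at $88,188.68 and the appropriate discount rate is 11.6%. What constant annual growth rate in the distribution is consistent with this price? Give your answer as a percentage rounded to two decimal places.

3.69%

P = D₀(1+g)/(r−g) ⇒ P(r−g) = D₀(1+g) ⇒ g(P+D₀) = P·r − D₀
g = (P·r − D₀)/(P + D₀) = ($88,188.68×0.116 − $6,730.00) / ($88,188.68 + $6,730.00) = 0.036872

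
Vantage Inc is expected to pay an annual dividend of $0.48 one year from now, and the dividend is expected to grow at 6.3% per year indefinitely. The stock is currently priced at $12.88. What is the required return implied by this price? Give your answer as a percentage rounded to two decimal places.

10.03%

P = D₁/(r − g) ⇒ r = D₁/P + g = $0.4800/$12.88 + 0.063 = 0.037267 + 0.063 = 0.100267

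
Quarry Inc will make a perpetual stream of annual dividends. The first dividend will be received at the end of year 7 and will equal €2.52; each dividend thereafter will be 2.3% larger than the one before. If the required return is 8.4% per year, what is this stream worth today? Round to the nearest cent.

€25.46

Value at end of year 6: C₁ / (r − g) = €2.52 / (0.084 − 0.023) = €41.3115
Discount to today: PV = €41.3115 / (1 + 0.084)^6 = €41.3115 / 1.622466 = €25.46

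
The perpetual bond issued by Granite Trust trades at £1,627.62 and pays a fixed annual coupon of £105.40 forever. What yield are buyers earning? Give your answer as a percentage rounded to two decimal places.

P = C/r ⇒ r = C/P = £105.40/£1,627.62 = 0.064757

6.48%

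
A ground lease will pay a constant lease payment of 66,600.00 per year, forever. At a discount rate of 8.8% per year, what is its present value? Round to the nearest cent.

756818.18

Level perpetuity: PV = C / r = 66,600.00 / 0.088 = 756,818.18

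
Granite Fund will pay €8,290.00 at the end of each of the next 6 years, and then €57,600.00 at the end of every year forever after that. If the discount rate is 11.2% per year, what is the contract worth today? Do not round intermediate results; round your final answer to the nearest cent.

PV of 6-year annuity: €8,290.00 × [1 − (1+0.112)^−6] / 0.112 = 34870.01897
Perpetuity value at year 6: €57,600.00 / 0.112 = 514285.71429
PV of perpetuity: 514285.71429 / (1+0.112)^6 = 272004.27972
Total PV = 34870.01897 + 272004.27972 = 306874.29868

€306874.30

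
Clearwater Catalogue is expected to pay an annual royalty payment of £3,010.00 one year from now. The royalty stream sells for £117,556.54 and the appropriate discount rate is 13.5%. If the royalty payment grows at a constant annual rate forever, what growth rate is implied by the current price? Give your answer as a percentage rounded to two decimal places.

P = D₁/(r−g) ⇒ g = r − D₁/P = 0.135 − £3,010.00/£117,556.54 = 0.109395

10.94%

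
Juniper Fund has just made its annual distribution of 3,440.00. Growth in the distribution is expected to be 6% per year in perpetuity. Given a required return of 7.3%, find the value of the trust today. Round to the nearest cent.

D₁ = D₀ × (1 + g) = 3,440.00 × 1.06 = 3,646.4000
Growing perpetuity: P = D₁ / (r − g) = 3,646.4000 / (0.073 − 0.06) = 280,492.31

280492.31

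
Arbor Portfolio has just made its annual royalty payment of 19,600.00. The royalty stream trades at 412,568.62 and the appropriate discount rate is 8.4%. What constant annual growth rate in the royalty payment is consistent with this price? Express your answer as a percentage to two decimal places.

P = D₀(1+g)/(r−g) ⇒ P(r−g) = D₀(1+g) ⇒ g(P+D₀) = P·r − D₀
g = (P·r − D₀)/(P + D₀) = (412,568.62×0.084 − 19,600.00) / (412,568.62 + 19,600.00) = 0.034838

3.48%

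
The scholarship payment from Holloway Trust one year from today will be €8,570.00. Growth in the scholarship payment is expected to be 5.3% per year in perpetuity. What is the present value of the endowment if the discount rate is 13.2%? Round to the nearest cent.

Growing perpetuity: P = D₁ / (r − g) = €8,570.0000 / (0.132 − 0.053) = €108,481.01

€108481.01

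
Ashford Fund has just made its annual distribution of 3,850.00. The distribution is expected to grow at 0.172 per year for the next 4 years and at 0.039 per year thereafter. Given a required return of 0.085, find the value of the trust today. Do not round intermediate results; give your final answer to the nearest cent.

137133.33

D_1 = 4512.20000
D_2 = 5288.29840
D_3 = 6197.88572
D_4 = 7263.92207
Terminal value at year 4: TV = D_4×(1+g_2)/(r−g_2) = 7547.21503/0.046 = 164069.89196
P_0 = D_1/(1+r)^1 + D_2/(1+r)^2 + D_3/(1+r)^3 + D_4/(1+r)^4 + TV/(1+r)^4
    = 4158.70968 + 4492.17303 + 4852.37493 + 5241.45937 + 118388.61486 = 137133.33187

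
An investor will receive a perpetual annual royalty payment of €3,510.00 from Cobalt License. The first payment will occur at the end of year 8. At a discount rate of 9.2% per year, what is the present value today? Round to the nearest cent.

€20604.44

Value at end of year 7: C / r = €3,510.00 / 0.092 = €38,152.1739
Discount to today: PV = €38,152.1739 / (1 + 0.092)^7 = €38,152.1739 / 1.851648 = €20,604.44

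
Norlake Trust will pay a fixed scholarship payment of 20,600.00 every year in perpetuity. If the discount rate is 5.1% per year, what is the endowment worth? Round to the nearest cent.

Level perpetuity: PV = C / r = 20,600.00 / 0.051 = 403,921.57

403921.57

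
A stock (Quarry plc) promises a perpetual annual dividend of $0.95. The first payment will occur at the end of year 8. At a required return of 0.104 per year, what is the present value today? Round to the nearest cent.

Value at end of year 7: C / r = $0.95 / 0.104 = $9.1346
Discount to today: PV = $9.1346 / (1 + 0.104)^7 = $9.1346 / 1.998865 = $4.57

$4.57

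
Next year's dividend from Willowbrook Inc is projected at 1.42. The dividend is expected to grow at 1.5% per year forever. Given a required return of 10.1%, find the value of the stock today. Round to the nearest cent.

Growing perpetuity: P = D₁ / (r − g) = 1.4200 / (0.101 − 0.015) = 16.51

16.51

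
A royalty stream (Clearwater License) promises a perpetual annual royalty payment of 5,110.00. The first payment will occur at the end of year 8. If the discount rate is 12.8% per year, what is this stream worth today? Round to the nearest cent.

Value at end of year 7: C / r = 5,110.00 / 0.128 = 39,921.8750
Discount to today: PV = 39,921.8750 / (1 + 0.128)^7 = 39,921.8750 / 2.323612 = 17,180.95

17180.95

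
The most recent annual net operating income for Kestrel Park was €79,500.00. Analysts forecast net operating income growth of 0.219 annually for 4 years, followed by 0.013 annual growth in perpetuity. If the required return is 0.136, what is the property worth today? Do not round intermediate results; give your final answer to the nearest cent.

D_1 = 96910.50000
D_2 = 118133.89950
D_3 = 144005.22349
D_4 = 175542.36743
Terminal value at year 4: TV = D_4×(1+g_2)/(r−g_2) = 177824.41821/0.123 = 1445726.97733
P_0 = D_1/(1+r)^1 + D_2/(1+r)^2 + D_3/(1+r)^3 + D_4/(1+r)^4 + TV/(1+r)^4
    = 85308.53873 + 91541.46894 + 98229.79810 + 105406.79919 + 868106.40308 = 1248593.00803

€1248593.01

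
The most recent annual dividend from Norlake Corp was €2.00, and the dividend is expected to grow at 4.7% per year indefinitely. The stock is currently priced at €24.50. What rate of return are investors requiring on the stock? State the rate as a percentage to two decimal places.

13.25%

D₁ = €2.00 × 1.047 = €2.0940
P = D₁/(r − g) ⇒ r = D₁/P + g = €2.0940/€24.50 + 0.047 = 0.085469 + 0.047 = 0.132469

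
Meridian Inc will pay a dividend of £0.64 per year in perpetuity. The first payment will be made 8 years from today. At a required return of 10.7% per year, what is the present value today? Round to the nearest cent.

£2.94

Value at end of year 7: C / r = £0.64 / 0.107 = £5.9813
Discount to today: PV = £5.9813 / (1 + 0.107)^7 = £5.9813 / 2.037198 = £2.94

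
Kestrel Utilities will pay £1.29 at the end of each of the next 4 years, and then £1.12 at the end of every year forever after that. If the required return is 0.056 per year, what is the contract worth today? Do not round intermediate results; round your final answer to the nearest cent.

£20.59

PV of 4-year annuity: £1.29 × [1 − (1+0.056)^−4] / 0.056 = 4.51123
Perpetuity value at year 4: £1.12 / 0.056 = 20.00000
PV of perpetuity: 20.00000 / (1+0.056)^4 = 16.08327
Total PV = 4.51123 + 16.08327 = 20.59450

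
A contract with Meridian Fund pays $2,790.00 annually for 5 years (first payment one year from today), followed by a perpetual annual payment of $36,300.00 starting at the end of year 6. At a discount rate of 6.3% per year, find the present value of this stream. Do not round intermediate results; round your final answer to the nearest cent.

PV of 5-year annuity: $2,790.00 × [1 − (1+0.063)^−5] / 0.063 = 11657.19758
Perpetuity value at year 5: $36,300.00 / 0.063 = 576190.47619
PV of perpetuity: 576190.47619 / (1+0.063)^5 = 424521.56146
Total PV = 11657.19758 + 424521.56146 = 436178.75904

$436178.76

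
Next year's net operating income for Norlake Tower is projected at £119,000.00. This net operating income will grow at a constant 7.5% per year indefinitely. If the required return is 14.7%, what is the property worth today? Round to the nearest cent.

Growing perpetuity: P = D₁ / (r − g) = £119,000.0000 / (0.147 − 0.075) = £1,652,777.78

£1652777.78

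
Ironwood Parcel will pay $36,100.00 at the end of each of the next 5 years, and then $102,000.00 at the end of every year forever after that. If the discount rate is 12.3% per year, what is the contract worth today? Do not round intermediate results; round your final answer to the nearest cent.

PV of 5-year annuity: $36,100.00 × [1 − (1+0.123)^−5] / 0.123 = 129171.06050
Perpetuity value at year 5: $102,000.00 / 0.123 = 829268.29268
PV of perpetuity: 829268.29268 / (1+0.123)^5 = 464297.42922
Total PV = 129171.06050 + 464297.42922 = 593468.48972

$593468.49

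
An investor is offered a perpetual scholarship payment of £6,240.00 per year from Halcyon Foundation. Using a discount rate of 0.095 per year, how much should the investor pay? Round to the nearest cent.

£65684.21

Level perpetuity: PV = C / r = £6,240.00 / 0.095 = £65,684.21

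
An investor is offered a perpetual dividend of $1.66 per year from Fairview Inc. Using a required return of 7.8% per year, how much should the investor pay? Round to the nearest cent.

Level perpetuity: PV = C / r = $1.66 / 0.078 = $21.28

$21.28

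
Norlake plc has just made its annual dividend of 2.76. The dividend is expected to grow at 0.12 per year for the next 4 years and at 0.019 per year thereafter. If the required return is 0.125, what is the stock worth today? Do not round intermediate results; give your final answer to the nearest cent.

D_1 = 3.09120
D_2 = 3.46214
D_3 = 3.87760
D_4 = 4.34291
Terminal value at year 4: TV = D_4×(1+g_2)/(r−g_2) = 4.42543/0.106 = 41.74933
P_0 = D_1/(1+r)^1 + D_2/(1+r)^2 + D_3/(1+r)^3 + D_4/(1+r)^4 + TV/(1+r)^4
    = 2.74773 + 2.73552 + 2.72336 + 2.71126 + 26.06390 = 36.98178

36.98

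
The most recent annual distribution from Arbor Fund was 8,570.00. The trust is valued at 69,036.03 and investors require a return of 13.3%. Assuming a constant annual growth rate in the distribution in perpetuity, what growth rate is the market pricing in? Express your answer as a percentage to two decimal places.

P = D₀(1+g)/(r−g) ⇒ P(r−g) = D₀(1+g) ⇒ g(P+D₀) = P·r − D₀
g = (P·r − D₀)/(P + D₀) = (69,036.03×0.133 − 8,570.00) / (69,036.03 + 8,570.00) = 0.007883

0.79%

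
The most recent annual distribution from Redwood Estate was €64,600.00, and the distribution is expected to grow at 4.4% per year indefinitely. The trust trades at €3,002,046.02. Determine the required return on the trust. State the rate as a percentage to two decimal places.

6.65%

D₁ = €64,600.00 × 1.044 = €67,442.4000
P = D₁/(r − g) ⇒ r = D₁/P + g = €67,442.4000/€3,002,046.02 + 0.044 = 0.022465 + 0.044 = 0.066465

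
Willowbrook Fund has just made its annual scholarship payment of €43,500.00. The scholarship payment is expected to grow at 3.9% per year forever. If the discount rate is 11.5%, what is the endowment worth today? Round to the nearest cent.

D₁ = D₀ × (1 + g) = €43,500.00 × 1.039 = €45,196.5000
Growing perpetuity: P = D₁ / (r − g) = €45,196.5000 / (0.115 − 0.039) = €594,690.79

€594690.79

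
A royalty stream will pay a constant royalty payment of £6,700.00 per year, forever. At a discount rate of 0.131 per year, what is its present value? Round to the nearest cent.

Level perpetuity: PV = C / r = £6,700.00 / 0.131 = £51,145.04

£51145.04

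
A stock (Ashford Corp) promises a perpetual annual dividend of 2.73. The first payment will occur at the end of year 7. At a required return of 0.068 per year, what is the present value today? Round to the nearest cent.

Value at end of year 6: C / r = 2.73 / 0.068 = 40.1471
Discount to today: PV = 40.1471 / (1 + 0.068)^6 = 40.1471 / 1.483978 = 27.05

27.05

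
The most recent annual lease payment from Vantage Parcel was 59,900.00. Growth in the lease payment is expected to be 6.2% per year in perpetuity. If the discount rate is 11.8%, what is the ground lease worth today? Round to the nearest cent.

1135960.71

D₁ = D₀ × (1 + g) = 59,900.00 × 1.062 = 63,613.8000
Growing perpetuity: P = D₁ / (r − g) = 63,613.8000 / (0.118 − 0.062) = 1,135,960.71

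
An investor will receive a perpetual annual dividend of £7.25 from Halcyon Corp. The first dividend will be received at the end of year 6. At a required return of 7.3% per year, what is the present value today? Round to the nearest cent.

Value at end of year 5: C / r = £7.25 / 0.073 = £99.3151
Discount to today: PV = £99.3151 / (1 + 0.073)^5 = £99.3151 / 1.422324 = £69.83

£69.83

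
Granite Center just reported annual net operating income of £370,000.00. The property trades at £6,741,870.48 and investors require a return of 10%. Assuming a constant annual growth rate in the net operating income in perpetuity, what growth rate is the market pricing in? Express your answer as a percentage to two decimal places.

4.28%

P = D₀(1+g)/(r−g) ⇒ P(r−g) = D₀(1+g) ⇒ g(P+D₀) = P·r − D₀
g = (P·r − D₀)/(P + D₀) = (£6,741,870.48×0.1 − £370,000.00) / (£6,741,870.48 + £370,000.00) = 0.042772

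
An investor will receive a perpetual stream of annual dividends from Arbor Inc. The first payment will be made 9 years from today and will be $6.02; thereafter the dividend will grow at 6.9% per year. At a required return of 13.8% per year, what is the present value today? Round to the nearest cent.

$31.02

Value at end of year 8: C₁ / (r − g) = $6.02 / (0.138 − 0.069) = $87.2464
Discount to today: PV = $87.2464 / (1 + 0.138)^8 = $87.2464 / 2.812795 = $31.02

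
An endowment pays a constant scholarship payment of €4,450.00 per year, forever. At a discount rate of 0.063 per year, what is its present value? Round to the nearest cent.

Level perpetuity: PV = C / r = €4,450.00 / 0.063 = €70,634.92

€70634.92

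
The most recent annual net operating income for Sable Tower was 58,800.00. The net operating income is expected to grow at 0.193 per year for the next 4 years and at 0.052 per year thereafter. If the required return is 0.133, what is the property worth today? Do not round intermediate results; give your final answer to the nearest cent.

1206782.19

D_1 = 70148.40000
D_2 = 83687.04120
D_3 = 99838.64015
D_4 = 119107.49770
Terminal value at year 4: TV = D_4×(1+g_2)/(r−g_2) = 125301.08758/0.081 = 1546927.00718
P_0 = D_1/(1+r)^1 + D_2/(1+r)^2 + D_3/(1+r)^3 + D_4/(1+r)^4 + TV/(1+r)^4
    = 61913.85702 + 65192.61379 + 68645.00287 + 72280.21926 + 938750.50198 = 1206782.19491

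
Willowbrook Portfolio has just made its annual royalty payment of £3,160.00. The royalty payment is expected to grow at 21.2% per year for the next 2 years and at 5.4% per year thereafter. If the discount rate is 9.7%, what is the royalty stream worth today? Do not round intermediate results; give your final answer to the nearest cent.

£101896.28

D_1 = 3829.92000
D_2 = 4641.86304
Terminal value at year 2: TV = D_2×(1+g_2)/(r−g_2) = 4892.52364/0.043 = 113779.61963
P_0 = D_1/(1+r)^1 + D_2/(1+r)^2 + TV/(1+r)^2
    = 3491.26709 + 3857.26136 + 94547.75528 = 101896.28373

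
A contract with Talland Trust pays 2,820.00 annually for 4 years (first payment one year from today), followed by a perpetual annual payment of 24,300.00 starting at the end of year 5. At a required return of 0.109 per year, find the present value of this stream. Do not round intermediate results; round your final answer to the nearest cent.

PV of 4-year annuity: 2,820.00 × [1 − (1+0.109)^−4] / 0.109 = 8767.60934
Perpetuity value at year 4: 24,300.00 / 0.109 = 222935.77982
PV of perpetuity: 222935.77982 / (1+0.109)^4 = 147385.10361
Total PV = 8767.60934 + 147385.10361 = 156152.71294

156152.71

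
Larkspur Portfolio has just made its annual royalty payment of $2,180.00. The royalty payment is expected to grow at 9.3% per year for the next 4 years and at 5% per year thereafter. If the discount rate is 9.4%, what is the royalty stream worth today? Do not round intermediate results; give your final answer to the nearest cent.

D_1 = 2382.74000
D_2 = 2604.33482
D_3 = 2846.53796
D_4 = 3111.26599
Terminal value at year 4: TV = D_4×(1+g_2)/(r−g_2) = 3266.82929/0.044 = 74246.12018
P_0 = D_1/(1+r)^1 + D_2/(1+r)^2 + D_3/(1+r)^3 + D_4/(1+r)^4 + TV/(1+r)^4
    = 2178.00731 + 2176.01645 + 2174.02740 + 2172.04017 + 51832.77685 = 60532.86818

$60532.87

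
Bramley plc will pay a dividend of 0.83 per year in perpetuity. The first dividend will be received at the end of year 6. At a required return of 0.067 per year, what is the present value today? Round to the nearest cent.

Value at end of year 5: C / r = 0.83 / 0.067 = 12.3881
Discount to today: PV = 12.3881 / (1 + 0.067)^5 = 12.3881 / 1.383000 = 8.96

8.96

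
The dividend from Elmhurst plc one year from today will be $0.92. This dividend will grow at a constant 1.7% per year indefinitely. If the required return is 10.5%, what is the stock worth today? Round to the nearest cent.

$10.45

Growing perpetuity: P = D₁ / (r − g) = $0.9200 / (0.105 − 0.017) = $10.45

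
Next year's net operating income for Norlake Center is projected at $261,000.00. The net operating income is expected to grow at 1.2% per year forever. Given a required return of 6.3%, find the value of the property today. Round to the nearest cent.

Growing perpetuity: P = D₁ / (r − g) = $261,000.0000 / (0.063 − 0.012) = $5,117,647.06

$5117647.06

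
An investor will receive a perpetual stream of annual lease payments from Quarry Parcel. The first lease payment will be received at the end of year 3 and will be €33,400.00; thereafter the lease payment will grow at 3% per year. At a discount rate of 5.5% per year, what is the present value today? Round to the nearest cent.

Value at end of year 2: C₁ / (r − g) = €33,400.00 / (0.055 − 0.03) = €1,336,000.0000
Discount to today: PV = €1,336,000.0000 / (1 + 0.055)^2 = €1,336,000.0000 / 1.113025 = €1,200,332.43

€1200332.43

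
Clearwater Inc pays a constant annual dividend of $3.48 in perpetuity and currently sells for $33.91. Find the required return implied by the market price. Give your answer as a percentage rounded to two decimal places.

10.26%

P = C/r ⇒ r = C/P = $3.48/$33.91 = 0.102625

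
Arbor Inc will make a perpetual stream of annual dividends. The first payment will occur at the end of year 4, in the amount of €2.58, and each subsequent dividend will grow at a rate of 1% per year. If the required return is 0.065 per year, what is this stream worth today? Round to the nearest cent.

Value at end of year 3: C₁ / (r − g) = €2.58 / (0.065 − 0.01) = €46.9091
Discount to today: PV = €46.9091 / (1 + 0.065)^3 = €46.9091 / 1.207950 = €38.83

€38.83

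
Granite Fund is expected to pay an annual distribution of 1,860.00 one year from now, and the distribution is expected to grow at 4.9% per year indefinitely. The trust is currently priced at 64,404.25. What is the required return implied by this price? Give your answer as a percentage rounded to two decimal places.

7.79%

P = D₁/(r − g) ⇒ r = D₁/P + g = 1,860.0000/64,404.25 + 0.049 = 0.028880 + 0.049 = 0.077880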